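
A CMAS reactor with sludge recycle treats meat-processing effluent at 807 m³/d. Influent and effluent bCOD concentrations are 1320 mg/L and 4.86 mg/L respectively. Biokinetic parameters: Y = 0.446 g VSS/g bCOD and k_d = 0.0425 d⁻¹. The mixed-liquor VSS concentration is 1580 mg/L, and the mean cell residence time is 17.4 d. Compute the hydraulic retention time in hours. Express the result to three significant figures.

τ ≈ 89.1 h

From the SRT design equation V = Y Q (S₀−S) θ_c / [X (1 + k_d θ_c)] = 0.446 × 807 × (1320 − 4.86) × 17.4 / [1580 × (1 + 0.0425 × 17.4)] = 8.24×10^6 / 2748 = 2997 m³.
Hydraulic retention time τ = V/Q = 2997 / 807 = 3.713 d = 89.12 h.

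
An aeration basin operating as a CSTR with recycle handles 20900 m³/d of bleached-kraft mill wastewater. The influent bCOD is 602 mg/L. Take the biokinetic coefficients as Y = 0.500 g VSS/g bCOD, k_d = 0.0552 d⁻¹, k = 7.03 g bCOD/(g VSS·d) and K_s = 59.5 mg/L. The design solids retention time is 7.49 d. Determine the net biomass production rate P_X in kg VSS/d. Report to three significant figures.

P_X ≈ 4430 kg VSS/d

Effluent substrate depends only on kinetics and SRT: S = K_s(1 + k_d θ_c) / [θ_c(Yk − k_d) − 1] = 59.5 × (1 + 0.0552 × 7.49) / [7.49 × (0.500 × 7.03 − 0.0552) − 1] = 84.10 / 24.91 = 3.376 mg/L.
Y_obs = Y / (1 + k_d θ_c) = 0.500 / (1 + 0.0552 × 7.49) = 0.500 / 1.413 = 0.3537.
Mass of bCOD removed per day: Q(S₀ − S) = 20900 × 598.6 g/m³ = 12511 kg/d.
P_X = Y_obs · Q(S₀ − S) = 0.3537 × 12511 = 4426 kg VSS/d.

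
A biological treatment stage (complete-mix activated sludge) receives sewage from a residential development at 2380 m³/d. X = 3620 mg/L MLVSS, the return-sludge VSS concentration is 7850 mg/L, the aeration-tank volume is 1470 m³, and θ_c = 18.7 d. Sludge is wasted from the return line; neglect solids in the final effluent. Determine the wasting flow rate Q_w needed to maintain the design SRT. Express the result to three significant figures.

Q_w ≈ 36.3 m³/d

Wasting from the return line (neglecting effluent solids): Q_w = V·X / (θ_c·X_r) = 1470 × 3620 / (18.7 × 7850) = 36.25 m³/d.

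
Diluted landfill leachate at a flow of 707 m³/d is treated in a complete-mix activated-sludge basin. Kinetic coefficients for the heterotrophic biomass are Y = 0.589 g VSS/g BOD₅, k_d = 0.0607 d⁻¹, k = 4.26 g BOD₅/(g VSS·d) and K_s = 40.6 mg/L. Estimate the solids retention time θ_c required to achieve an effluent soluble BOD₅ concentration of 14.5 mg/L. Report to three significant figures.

Specific growth rate at S = 14.5 mg/L: μ = YkS/(K_s+S) = 0.589·4.26·14.5/(40.6+14.5) = 0.6603 d⁻¹.
θ_c = 1/(μ − k_d) = 1/(0.6603 − 0.0607) = 1/0.5996 = 1.668 d.

θ_c ≈ 1.67 d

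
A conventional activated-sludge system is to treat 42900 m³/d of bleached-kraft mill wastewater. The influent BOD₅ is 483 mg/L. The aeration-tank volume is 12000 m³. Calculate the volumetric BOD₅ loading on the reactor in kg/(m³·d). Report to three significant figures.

Applied BOD₅ load per unit volume = Q·S₀/V = (42900 × 483/1000)/12000 = 1.727 kg BOD₅·m⁻³·d⁻¹.

L_v ≈ 1.73 kg BOD₅/(m³·d)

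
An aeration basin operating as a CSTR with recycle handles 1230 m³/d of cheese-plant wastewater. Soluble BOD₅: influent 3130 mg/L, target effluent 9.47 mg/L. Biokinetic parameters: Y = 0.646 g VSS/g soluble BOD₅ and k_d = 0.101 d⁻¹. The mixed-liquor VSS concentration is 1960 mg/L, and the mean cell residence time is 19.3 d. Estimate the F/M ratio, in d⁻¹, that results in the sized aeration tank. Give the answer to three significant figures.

Steady-state biomass mass balance: V·X·(1 + k_d·θ_c) = Y·Q·(S₀ − S)·θ_c, so V = 0.646 × 1230 × (3130 − 9.47) × 19.3 / [1960 × (1 + 0.101 × 19.3)] = 4.79×10^7 / 5781 = 8278 m³.
Food-to-microorganism ratio F/M = Q S₀ / (V X) = 1230 × 3130 / (8278 × 1960) = 0.2373 d⁻¹.

F/M ≈ 0.237 d⁻¹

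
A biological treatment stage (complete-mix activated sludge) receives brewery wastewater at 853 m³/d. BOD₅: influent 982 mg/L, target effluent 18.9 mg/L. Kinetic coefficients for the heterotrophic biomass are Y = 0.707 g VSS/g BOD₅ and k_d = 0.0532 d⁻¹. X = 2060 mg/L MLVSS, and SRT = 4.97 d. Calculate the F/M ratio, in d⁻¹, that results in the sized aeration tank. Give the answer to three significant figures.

F/M ≈ 0.367 d⁻¹

From the SRT design equation V = Y Q (S₀−S) θ_c / [X (1 + k_d θ_c)] = 0.707 × 853 × (982 − 18.9) × 4.97 / [2060 × (1 + 0.0532 × 4.97)] = 2.89×10^6 / 2605 = 1108 m³.
Food-to-microorganism ratio F/M = Q S₀ / (V X) = 853 × 982 / (1108 × 2060) = 0.3669 d⁻¹.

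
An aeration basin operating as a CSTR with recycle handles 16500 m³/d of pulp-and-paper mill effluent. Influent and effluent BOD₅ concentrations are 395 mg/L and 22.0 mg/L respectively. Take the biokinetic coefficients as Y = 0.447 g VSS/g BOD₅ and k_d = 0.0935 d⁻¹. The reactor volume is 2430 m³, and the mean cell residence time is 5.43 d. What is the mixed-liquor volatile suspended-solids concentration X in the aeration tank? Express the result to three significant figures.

From V·X·(1 + k_d·θ_c) = Y·Q·(S₀ − S)·θ_c: X = 0.447 × 16500 × (395 − 22.0) × 5.43 / [2430 × (1 + 0.0935 × 5.43)] = 4077 mg/L.

X ≈ 4080 mg/L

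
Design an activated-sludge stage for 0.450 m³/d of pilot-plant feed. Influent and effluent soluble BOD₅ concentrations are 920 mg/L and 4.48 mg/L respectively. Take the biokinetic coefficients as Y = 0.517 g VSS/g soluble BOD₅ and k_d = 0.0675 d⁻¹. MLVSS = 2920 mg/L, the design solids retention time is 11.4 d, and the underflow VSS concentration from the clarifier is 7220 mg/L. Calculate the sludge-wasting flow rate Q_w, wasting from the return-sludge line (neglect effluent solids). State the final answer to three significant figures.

Steady-state biomass mass balance: V·X·(1 + k_d·θ_c) = Y·Q·(S₀ − S)·θ_c, so V = 0.517 × 0.450 × (920 − 4.48) × 11.4 / [2920 × (1 + 0.0675 × 11.4)] = 2.43×10^3 / 5167 = 0.4699 m³.
Wasting from the return line (neglecting effluent solids): Q_w = V·X / (θ_c·X_r) = 0.4699 × 2920 / (11.4 × 7220) = 0.01667 m³/d.

Q_w ≈ 0.0167 m³/d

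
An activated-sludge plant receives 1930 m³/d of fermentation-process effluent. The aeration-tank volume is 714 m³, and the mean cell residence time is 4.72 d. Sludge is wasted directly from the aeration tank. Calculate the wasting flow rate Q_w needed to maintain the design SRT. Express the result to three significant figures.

Q_w ≈ 151 m³/d

For wasting at MLVSS concentration, Q_w = V/θ_c = 714.0/4.72 = 151.3 m³/d.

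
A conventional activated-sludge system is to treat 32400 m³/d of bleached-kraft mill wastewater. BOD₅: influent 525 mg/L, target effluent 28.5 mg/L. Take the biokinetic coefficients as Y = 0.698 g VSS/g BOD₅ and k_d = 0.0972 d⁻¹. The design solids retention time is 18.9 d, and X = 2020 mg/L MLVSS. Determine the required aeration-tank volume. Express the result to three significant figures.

Steady-state biomass mass balance: V·X·(1 + k_d·θ_c) = Y·Q·(S₀ − S)·θ_c, so V = 0.698 × 32400 × (525 − 28.5) × 18.9 / [2020 × (1 + 0.0972 × 18.9)] = 2.12×10^8 / 5731 = 37030 m³.

V ≈ 37000 m³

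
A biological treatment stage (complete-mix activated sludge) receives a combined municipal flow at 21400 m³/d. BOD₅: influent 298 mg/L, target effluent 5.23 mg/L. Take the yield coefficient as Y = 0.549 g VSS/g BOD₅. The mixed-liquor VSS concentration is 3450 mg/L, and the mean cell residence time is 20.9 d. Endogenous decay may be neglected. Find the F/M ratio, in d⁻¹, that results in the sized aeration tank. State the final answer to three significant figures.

V·X = Y·Q·ΔS·θ_c gives V = 0.549 × 21400 × (298 − 5.23) × 20.9 / 3450 = 20837 m³.
F/M = applied load / biomass = Q·S₀/(V·X) = 21400 × 298 / (20837 × 3450) = 0.08871 d⁻¹.

F/M ≈ 0.0887 d⁻¹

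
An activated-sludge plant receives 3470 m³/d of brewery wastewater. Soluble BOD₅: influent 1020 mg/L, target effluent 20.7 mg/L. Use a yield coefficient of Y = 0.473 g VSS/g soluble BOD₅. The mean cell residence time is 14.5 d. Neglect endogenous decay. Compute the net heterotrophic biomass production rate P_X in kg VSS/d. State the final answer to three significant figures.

P_X ≈ 1640 kg VSS/d

No decay correction is needed, so Y_obs = Y = 0.473.
Q·(S₀ − S) = 3470 × (1020 − 20.7) × 10⁻³ = 3468 kg/d removed.
Biomass produced: P_X = Y_obs·Q·ΔS = 0.4730 × 3468 ≈ 1640 kg VSS/d.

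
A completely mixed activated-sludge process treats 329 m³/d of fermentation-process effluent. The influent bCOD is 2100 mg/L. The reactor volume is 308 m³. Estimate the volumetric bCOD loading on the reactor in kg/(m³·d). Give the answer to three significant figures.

Volumetric loading L_v = Q·S₀ / V = 329 × 2100 g/m³ / 308.0 m³ = 2243 g/(m³·d) = 2.243 kg bCOD/(m³·d).

L_v ≈ 2.24 kg bCOD/(m³·d)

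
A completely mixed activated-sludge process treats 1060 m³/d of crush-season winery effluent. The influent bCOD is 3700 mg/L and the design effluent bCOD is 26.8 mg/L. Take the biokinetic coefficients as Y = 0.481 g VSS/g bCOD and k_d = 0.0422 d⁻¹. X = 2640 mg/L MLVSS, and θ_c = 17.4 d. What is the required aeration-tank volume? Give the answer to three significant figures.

V ≈ 7120 m³

From the SRT design equation V = Y Q (S₀−S) θ_c / [X (1 + k_d θ_c)] = 0.481 × 1060 × (3700 − 26.8) × 17.4 / [2640 × (1 + 0.0422 × 17.4)] = 3.26×10^7 / 4578 = 7117 m³.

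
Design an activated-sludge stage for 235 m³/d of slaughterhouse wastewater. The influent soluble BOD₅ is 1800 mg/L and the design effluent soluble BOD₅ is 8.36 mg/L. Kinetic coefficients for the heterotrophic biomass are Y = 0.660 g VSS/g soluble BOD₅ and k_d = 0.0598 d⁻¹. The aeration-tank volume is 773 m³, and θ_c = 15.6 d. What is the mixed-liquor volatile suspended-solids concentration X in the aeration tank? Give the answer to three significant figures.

X = Y·Q·ΔS·θ_c / [V·(1 + k_d θ_c)] = 0.660 × 235 × (1800 − 8.36) × 15.6 / [773 × (1 + 0.0598 × 15.6)] = 2901 mg/L.

X ≈ 2900 mg/L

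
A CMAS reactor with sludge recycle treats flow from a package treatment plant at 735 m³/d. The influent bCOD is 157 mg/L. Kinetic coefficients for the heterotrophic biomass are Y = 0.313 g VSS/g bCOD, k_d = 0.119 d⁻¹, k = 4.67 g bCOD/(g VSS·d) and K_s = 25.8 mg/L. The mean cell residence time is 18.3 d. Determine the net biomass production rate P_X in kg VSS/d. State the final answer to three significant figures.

Effluent substrate depends only on kinetics and SRT: S = K_s(1 + k_d θ_c) / [θ_c(Yk − k_d) − 1] = 25.8 × (1 + 0.119 × 18.3) / [18.3 × (0.313 × 4.67 − 0.119) − 1] = 81.98 / 23.57 = 3.478 mg/L.
Correct the yield for decay: Y_obs = Y/(1 + k_d θ_c) = 0.313 / (1 + 0.119 × 18.3) = 0.313 / 3.178 = 0.09850.
ΔS = 157 − 3.48 = 153.5 mg/L, so the substrate removal rate is 735 × 153.5/1000 = 112.8 kg bCOD/d.
Biomass produced: P_X = Y_obs·Q·ΔS = 0.09850 × 112.8 ≈ 11.11 kg VSS/d.

P_X ≈ 11.1 kg VSS/d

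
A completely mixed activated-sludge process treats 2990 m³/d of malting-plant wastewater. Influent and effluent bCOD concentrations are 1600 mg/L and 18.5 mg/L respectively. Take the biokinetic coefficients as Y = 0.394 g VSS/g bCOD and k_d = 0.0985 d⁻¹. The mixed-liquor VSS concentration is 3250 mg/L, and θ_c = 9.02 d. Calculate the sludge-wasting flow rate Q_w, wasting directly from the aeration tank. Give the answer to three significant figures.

Steady-state biomass mass balance: V·X·(1 + k_d·θ_c) = Y·Q·(S₀ − S)·θ_c, so V = 0.394 × 2990 × (1600 − 18.5) × 9.02 / [3250 × (1 + 0.0985 × 9.02)] = 1.68×10^7 / 6138 = 2738 m³.
With mixed-liquor wasting, θ_c = V/Q_w, so Q_w = V/θ_c = 2738/9.02 = 303.6 m³/d.

Q_w ≈ 304 m³/d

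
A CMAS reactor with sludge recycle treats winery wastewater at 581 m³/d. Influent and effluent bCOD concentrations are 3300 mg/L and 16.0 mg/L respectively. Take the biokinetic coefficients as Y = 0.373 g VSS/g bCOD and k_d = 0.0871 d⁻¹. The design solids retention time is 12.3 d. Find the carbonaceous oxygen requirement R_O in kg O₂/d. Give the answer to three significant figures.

Correct the yield for decay: Y_obs = Y/(1 + k_d θ_c) = 0.373 / (1 + 0.0871 × 12.3) = 0.373 / 2.071 = 0.1801.
Substrate removed = Q·(S₀ − S) = 581 m³/d × (3300 − 16.0) g/m³ = 1.91×10^6 g/d = 1908 kg/d.
P_X = Y_obs·Q·(S₀ − S) = 0.1801 × 1908 = 343.6 kg VSS/d.
Carbonaceous O₂ demand = substrate oxidised − cell-mass equivalent = 1908 − 1.42 × 343.6 = 1420 kg O₂/d.

R_O ≈ 1420 kg O₂/d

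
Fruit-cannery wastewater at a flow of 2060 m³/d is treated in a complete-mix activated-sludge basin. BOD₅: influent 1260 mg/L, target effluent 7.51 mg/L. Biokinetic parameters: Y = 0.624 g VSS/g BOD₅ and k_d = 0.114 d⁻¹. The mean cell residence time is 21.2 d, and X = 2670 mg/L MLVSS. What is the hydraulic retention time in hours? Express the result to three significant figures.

From the SRT design equation V = Y Q (S₀−S) θ_c / [X (1 + k_d θ_c)] = 0.624 × 2060 × (1260 − 7.51) × 21.2 / [2670 × (1 + 0.114 × 21.2)] = 3.41×10^7 / 9123 = 3741 m³.
τ = V/Q = 3741/2060 = 1.816 d, or 43.59 h.

τ ≈ 43.6 h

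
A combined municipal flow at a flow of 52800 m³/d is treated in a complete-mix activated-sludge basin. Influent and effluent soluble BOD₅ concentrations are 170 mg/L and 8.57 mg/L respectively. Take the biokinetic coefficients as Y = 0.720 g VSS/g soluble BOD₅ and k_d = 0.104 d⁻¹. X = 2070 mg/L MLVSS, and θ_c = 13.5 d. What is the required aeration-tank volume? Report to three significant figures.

V ≈ 16600 m³

Steady-state biomass mass balance: V·X·(1 + k_d·θ_c) = Y·Q·(S₀ − S)·θ_c, so V = 0.720 × 52800 × (170 − 8.57) × 13.5 / [2070 × (1 + 0.104 × 13.5)] = 8.28×10^7 / 4976 = 16649 m³.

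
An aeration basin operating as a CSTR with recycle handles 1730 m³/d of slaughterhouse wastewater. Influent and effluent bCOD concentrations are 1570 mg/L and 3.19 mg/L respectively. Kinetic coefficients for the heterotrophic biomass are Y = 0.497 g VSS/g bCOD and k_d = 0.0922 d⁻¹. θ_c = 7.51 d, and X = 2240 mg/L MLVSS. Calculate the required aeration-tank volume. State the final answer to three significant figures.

V ≈ 2670 m³

Steady-state biomass mass balance: V·X·(1 + k_d·θ_c) = Y·Q·(S₀ − S)·θ_c, so V = 0.497 × 1730 × (1570 − 3.19) × 7.51 / [2240 × (1 + 0.0922 × 7.51)] = 1.01×10^7 / 3791 = 2669 m³.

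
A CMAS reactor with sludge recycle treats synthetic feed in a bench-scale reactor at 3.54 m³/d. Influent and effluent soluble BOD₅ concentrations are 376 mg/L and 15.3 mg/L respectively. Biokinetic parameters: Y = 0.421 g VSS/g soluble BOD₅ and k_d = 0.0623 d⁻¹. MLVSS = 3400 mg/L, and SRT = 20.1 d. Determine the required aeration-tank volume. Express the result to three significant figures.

V ≈ 1.41 m³

Steady-state biomass mass balance: V·X·(1 + k_d·θ_c) = Y·Q·(S₀ − S)·θ_c, so V = 0.421 × 3.54 × (376 − 15.3) × 20.1 / [3400 × (1 + 0.0623 × 20.1)] = 1.08×10^4 / 7658 = 1.411 m³.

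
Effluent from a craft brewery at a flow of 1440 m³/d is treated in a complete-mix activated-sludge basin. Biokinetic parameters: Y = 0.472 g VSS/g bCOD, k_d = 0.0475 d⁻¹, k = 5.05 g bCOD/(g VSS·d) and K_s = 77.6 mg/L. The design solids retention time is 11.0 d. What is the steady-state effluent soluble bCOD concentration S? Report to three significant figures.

Effluent substrate depends only on kinetics and SRT: S = K_s(1 + k_d θ_c) / [θ_c(Yk − k_d) − 1] = 77.6 × (1 + 0.0475 × 11.0) / [11.0 × (0.472 × 5.05 − 0.0475) − 1] = 118.1 / 24.70 = 4.784 mg/L.

S ≈ 4.78 mg/L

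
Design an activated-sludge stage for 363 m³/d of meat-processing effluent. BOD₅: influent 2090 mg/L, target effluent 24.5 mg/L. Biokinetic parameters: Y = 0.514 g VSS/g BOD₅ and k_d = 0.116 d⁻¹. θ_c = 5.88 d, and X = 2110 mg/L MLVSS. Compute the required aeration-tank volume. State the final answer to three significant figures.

V ≈ 638 m³

Steady-state biomass mass balance: V·X·(1 + k_d·θ_c) = Y·Q·(S₀ − S)·θ_c, so V = 0.514 × 363 × (2090 − 24.5) × 5.88 / [2110 × (1 + 0.116 × 5.88)] = 2.27×10^6 / 3549 = 638.5 m³.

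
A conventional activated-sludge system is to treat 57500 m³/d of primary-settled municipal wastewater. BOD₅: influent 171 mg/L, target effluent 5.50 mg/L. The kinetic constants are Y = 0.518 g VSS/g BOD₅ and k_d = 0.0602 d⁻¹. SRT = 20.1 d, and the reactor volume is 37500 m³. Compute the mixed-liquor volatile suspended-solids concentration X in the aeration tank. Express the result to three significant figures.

X ≈ 1200 mg/L

X = Y·Q·ΔS·θ_c / [V·(1 + k_d θ_c)] = 0.518 × 57500 × (171 − 5.50) × 20.1 / [37500 × (1 + 0.0602 × 20.1)] = 1196 mg/L.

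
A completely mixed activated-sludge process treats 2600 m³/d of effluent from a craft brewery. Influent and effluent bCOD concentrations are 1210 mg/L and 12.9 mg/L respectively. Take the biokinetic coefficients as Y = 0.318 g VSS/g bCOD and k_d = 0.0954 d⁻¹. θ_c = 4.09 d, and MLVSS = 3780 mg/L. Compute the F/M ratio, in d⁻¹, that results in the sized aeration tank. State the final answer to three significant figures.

Rearranging the biomass balance for a CMAS with decay, V = Y·Q·ΔS·θ_c / [X·(1+k_d θ_c)] = 0.318 × 2600 × (1210 − 12.9) × 4.09 / [3780 × (1 + 0.0954 × 4.09)] = 4.05×10^6 / 5255 = 770.4 m³.
F/M = applied load / biomass = Q·S₀/(V·X) = 2600 × 1210 / (770.4 × 3780) = 1.080 d⁻¹.

F/M ≈ 1.08 d⁻¹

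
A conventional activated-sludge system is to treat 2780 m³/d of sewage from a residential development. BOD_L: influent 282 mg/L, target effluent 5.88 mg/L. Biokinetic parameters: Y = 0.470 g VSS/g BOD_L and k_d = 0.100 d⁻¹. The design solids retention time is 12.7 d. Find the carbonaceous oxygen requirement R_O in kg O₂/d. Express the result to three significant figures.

Correct the yield for decay: Y_obs = Y/(1 + k_d θ_c) = 0.470 / (1 + 0.100 × 12.7) = 0.470 / 2.270 = 0.2070.
Q·(S₀ − S) = 2780 × (282 − 5.88) × 10⁻³ = 767.6 kg/d removed.
Biomass synthesised: P_X = Y_obs × 767.6 = 158.9 kg VSS/d.
R_O = Q·ΔS − 1.42 P_X = 767.6 − 225.7 = 541.9 kg O₂/d.

R_O ≈ 542 kg O₂/d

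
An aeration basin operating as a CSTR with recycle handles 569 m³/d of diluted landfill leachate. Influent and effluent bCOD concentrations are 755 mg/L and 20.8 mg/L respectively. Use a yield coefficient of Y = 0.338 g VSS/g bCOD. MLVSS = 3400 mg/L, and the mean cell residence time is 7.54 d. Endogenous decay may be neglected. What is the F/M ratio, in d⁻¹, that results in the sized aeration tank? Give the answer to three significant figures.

V·X = Y·Q·ΔS·θ_c gives V = 0.338 × 569 × (755 − 20.8) × 7.54 / 3400 = 313.1 m³.
Food-to-microorganism ratio F/M = Q S₀ / (V X) = 569 × 755 / (313.1 × 3400) = 0.4035 d⁻¹.

F/M ≈ 0.404 d⁻¹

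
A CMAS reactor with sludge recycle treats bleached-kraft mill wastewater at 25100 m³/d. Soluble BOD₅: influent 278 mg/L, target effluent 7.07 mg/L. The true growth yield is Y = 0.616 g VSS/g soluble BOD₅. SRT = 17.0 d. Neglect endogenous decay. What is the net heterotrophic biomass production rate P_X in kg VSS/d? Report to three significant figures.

P_X ≈ 4190 kg VSS/d

With endogenous decay neglected, the observed yield equals the true yield: Y_obs = Y = 0.616 g VSS/g soluble BOD₅.
Substrate removed = Q·(S₀ − S) = 25100 m³/d × (278 − 7.07) g/m³ = 6.8×10^6 g/d = 6800 kg/d.
P_X = Y_obs · Q(S₀ − S) = 0.6160 × 6800 = 4189 kg VSS/d.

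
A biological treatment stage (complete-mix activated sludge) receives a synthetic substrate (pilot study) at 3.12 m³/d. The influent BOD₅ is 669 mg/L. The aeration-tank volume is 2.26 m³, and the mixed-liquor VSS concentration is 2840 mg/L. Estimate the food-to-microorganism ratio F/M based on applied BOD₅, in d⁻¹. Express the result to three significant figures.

F/M = Q·S₀ / (V·X) = 3.12 × 669 / (2.260 × 2840) = 0.3252 g BOD₅·(g VSS·d)⁻¹.

F/M ≈ 0.325 d⁻¹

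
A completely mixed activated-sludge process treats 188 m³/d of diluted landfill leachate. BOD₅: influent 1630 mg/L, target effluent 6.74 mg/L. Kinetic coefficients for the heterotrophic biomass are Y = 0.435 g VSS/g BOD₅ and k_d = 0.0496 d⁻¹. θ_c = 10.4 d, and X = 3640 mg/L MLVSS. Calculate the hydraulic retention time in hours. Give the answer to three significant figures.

From the SRT design equation V = Y Q (S₀−S) θ_c / [X (1 + k_d θ_c)] = 0.435 × 188 × (1630 − 6.74) × 10.4 / [3640 × (1 + 0.0496 × 10.4)] = 1.38×10^6 / 5518 = 250.2 m³.
HRT = V/Q = 250.2 m³ / 188 m³·d⁻¹ = 1.331 d × 24 = 31.94 h.

τ ≈ 31.9 h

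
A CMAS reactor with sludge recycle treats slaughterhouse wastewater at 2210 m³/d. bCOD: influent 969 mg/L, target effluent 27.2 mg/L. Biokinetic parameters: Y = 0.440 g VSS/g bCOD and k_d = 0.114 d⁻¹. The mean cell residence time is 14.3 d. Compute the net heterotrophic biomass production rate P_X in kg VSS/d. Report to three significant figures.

Y_obs = Y / (1 + k_d θ_c) = 0.440 / (1 + 0.114 × 14.3) = 0.440 / 2.630 = 0.1673.
ΔS = 969 − 27.2 = 941.8 mg/L, so the substrate removal rate is 2210 × 941.8/1000 = 2081 kg bCOD/d.
Net biomass production P_X = Y_obs × Q·(S₀ − S) = 0.1673 × 2081 = 348.2 kg VSS/d.

P_X ≈ 348 kg VSS/d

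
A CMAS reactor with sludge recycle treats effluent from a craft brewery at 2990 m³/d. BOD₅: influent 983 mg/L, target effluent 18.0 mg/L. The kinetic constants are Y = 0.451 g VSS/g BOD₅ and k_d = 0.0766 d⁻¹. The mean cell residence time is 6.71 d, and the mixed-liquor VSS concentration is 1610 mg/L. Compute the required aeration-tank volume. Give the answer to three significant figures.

V ≈ 3580 m³

From the SRT design equation V = Y Q (S₀−S) θ_c / [X (1 + k_d θ_c)] = 0.451 × 2990 × (983 − 18.0) × 6.71 / [1610 × (1 + 0.0766 × 6.71)] = 8.73×10^6 / 2438 = 3582 m³.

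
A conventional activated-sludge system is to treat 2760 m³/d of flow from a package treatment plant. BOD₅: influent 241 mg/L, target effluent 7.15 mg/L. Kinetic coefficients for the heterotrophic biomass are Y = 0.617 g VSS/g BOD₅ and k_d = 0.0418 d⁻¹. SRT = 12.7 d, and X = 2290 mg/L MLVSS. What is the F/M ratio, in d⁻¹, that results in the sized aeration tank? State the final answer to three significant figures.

F/M ≈ 0.201 d⁻¹

Steady-state biomass mass balance: V·X·(1 + k_d·θ_c) = Y·Q·(S₀ − S)·θ_c, so V = 0.617 × 2760 × (241 − 7.15) × 12.7 / [2290 × (1 + 0.0418 × 12.7)] = 5.06×10^6 / 3506 = 1443 m³.
F/M = applied load / biomass = Q·S₀/(V·X) = 2760 × 241 / (1443 × 2290) = 0.2013 d⁻¹.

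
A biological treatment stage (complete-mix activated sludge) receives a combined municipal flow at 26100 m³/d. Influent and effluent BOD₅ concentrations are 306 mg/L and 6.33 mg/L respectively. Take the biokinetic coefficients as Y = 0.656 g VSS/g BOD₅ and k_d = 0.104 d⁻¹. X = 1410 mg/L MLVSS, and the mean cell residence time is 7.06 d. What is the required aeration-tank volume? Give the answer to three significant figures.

Steady-state biomass mass balance: V·X·(1 + k_d·θ_c) = Y·Q·(S₀ − S)·θ_c, so V = 0.656 × 26100 × (306 − 6.33) × 7.06 / [1410 × (1 + 0.104 × 7.06)] = 3.62×10^7 / 2445 = 14814 m³.

V ≈ 14800 m³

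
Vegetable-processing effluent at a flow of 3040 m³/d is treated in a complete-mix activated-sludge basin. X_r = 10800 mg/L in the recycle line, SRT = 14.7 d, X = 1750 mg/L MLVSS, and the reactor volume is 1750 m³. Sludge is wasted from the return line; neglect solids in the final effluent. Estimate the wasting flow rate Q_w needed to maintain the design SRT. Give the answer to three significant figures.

θ_c = V·X/(Q_w·X_r) when wasting from the recycle, so Q_w = V·X/(θ_c·X_r) = 1750 × 1750 / (14.7 × 10800) = 19.29 m³/d.

Q_w ≈ 19.3 m³/d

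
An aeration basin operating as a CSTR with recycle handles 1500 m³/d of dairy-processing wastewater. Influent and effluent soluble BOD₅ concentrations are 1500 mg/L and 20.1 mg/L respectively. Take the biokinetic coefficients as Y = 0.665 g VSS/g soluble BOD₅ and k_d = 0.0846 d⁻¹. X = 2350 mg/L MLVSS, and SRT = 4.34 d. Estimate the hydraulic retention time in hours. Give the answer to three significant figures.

τ ≈ 31.9 h

Rearranging the biomass balance for a CMAS with decay, V = Y·Q·ΔS·θ_c / [X·(1+k_d θ_c)] = 0.665 × 1500 × (1500 − 20.1) × 4.34 / [2350 × (1 + 0.0846 × 4.34)] = 6.41×10^6 / 3213 = 1994 m³.
τ = V/Q = 1994/1500 = 1.329 d, or 31.91 h.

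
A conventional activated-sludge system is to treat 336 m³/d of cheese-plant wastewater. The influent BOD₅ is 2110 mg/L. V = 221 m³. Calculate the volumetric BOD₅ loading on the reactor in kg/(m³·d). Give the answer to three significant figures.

L_v = Q S₀ / V = 336 × 2110 × 10⁻³ / 221.0 = 3.208 kg/(m³·d).

L_v ≈ 3.21 kg BOD₅/(m³·d)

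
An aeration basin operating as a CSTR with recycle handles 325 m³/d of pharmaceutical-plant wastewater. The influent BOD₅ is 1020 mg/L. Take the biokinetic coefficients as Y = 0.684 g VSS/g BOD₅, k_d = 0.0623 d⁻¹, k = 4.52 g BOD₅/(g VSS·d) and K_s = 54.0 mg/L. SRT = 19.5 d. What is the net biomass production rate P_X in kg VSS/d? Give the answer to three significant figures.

Effluent substrate depends only on kinetics and SRT: S = K_s(1 + k_d θ_c) / [θ_c(Yk − k_d) − 1] = 54.0 × (1 + 0.0623 × 19.5) / [19.5 × (0.684 × 4.52 − 0.0623) − 1] = 119.6 / 58.07 = 2.060 mg/L.
Correct the yield for decay: Y_obs = Y/(1 + k_d θ_c) = 0.684 / (1 + 0.0623 × 19.5) = 0.684 / 2.215 = 0.3088.
Q·(S₀ − S) = 325 × (1020 − 2.06) × 10⁻³ = 330.8 kg/d removed.
P_X = Y_obs · Q(S₀ − S) = 0.3088 × 330.8 = 102.2 kg VSS/d.

P_X ≈ 102 kg VSS/d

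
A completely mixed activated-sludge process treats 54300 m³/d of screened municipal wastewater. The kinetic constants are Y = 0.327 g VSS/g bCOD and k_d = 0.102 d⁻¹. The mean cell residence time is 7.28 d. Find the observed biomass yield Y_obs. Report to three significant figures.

Y_obs ≈ 0.188 g VSS/g bCOD

The observed yield is Y_obs = Y/(1 + k_d·θ_c) = 0.327 / (1 + 0.102 × 7.28) = 0.327 / 1.743 = 0.1877 g VSS per g bCOD removed.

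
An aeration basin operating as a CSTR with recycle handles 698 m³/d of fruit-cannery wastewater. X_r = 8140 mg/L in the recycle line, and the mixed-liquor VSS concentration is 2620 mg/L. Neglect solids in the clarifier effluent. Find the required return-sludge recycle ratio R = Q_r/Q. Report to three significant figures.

R = Q_r/Q = X/(X_r − X) = 2620 / (8140 − 2620) = 0.4746.

R ≈ 0.475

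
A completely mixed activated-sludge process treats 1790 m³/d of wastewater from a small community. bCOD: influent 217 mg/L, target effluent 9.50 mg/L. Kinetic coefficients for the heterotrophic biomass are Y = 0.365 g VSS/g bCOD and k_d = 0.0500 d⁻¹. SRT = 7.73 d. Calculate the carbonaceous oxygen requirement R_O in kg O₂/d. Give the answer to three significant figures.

R_O ≈ 233 kg O₂/d

Y_obs = Y / (1 + k_d θ_c) = 0.365 / (1 + 0.0500 × 7.73) = 0.365 / 1.387 = 0.2633.
ΔS = 217 − 9.50 = 207.5 mg/L, so the substrate removal rate is 1790 × 207.5/1000 = 371.4 kg bCOD/d.
Biomass synthesised: P_X = Y_obs × 371.4 = 97.78 kg VSS/d.
Carbonaceous O₂ demand = substrate oxidised − cell-mass equivalent = 371.4 − 1.42 × 97.78 = 232.6 kg O₂/d.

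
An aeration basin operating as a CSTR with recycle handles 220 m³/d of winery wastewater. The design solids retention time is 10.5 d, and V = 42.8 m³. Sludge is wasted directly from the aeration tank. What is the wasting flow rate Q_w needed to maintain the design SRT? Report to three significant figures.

Wasting from the aeration tank: Q_w = V / θ_c = 42.80 / 10.5 = 4.076 m³/d.

Q_w ≈ 4.08 m³/d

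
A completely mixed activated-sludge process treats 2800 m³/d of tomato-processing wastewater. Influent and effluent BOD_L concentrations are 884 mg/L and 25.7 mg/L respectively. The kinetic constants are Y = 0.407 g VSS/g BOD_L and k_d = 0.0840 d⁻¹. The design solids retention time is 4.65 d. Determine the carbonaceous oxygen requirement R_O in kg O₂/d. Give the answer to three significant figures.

R_O ≈ 1400 kg O₂/d

The observed yield is Y_obs = Y/(1 + k_d·θ_c) = 0.407 / (1 + 0.0840 × 4.65) = 0.407 / 1.391 = 0.2927 g VSS per g BOD_L removed.
Mass of BOD_L removed per day: Q(S₀ − S) = 2800 × 858.3 g/m³ = 2403 kg/d.
Biomass synthesised: P_X = Y_obs × 2403 = 703.4 kg VSS/d.
R_O = Q·(S₀ − S) − 1.42·P_X = 2403 − 1.42 × 703.4 = 1404 kg O₂/d.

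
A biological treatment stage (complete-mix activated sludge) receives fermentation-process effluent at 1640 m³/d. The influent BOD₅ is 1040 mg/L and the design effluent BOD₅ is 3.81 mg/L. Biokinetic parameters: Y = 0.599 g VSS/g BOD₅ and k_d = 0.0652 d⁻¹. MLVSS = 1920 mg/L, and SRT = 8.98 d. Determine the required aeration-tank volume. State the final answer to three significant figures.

From the SRT design equation V = Y Q (S₀−S) θ_c / [X (1 + k_d θ_c)] = 0.599 × 1640 × (1040 − 3.81) × 8.98 / [1920 × (1 + 0.0652 × 8.98)] = 9.14×10^6 / 3044 = 3003 m³.

V ≈ 3000 m³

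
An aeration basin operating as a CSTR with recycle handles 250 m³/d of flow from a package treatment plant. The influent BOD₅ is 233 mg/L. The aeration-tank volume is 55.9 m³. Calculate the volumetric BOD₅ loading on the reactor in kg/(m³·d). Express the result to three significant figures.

Volumetric loading L_v = Q·S₀ / V = 250 × 233 g/m³ / 55.90 m³ = 1042 g/(m³·d) = 1.042 kg BOD₅/(m³·d).

L_v ≈ 1.04 kg BOD₅/(m³·d)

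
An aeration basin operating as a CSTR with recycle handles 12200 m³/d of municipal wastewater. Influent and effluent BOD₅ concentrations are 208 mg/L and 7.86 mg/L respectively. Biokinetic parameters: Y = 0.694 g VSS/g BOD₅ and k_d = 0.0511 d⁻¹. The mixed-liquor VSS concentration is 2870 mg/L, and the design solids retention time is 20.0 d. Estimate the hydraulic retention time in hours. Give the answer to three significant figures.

τ ≈ 11.5 h

Rearranging the biomass balance for a CMAS with decay, V = Y·Q·ΔS·θ_c / [X·(1+k_d θ_c)] = 0.694 × 12200 × (208 − 7.86) × 20.0 / [2870 × (1 + 0.0511 × 20.0)] = 3.39×10^7 / 5803 = 5840 m³.
Hydraulic retention time τ = V/Q = 5840 / 12200 = 0.4787 d = 11.49 h.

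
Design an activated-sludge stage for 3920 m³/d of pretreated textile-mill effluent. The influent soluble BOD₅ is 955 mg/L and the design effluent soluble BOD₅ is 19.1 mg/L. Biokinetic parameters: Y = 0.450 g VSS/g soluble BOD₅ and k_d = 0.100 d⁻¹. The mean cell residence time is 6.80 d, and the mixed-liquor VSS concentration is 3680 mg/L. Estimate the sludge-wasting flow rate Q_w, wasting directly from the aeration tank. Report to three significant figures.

Q_w ≈ 267 m³/d

Rearranging the biomass balance for a CMAS with decay, V = Y·Q·ΔS·θ_c / [X·(1+k_d θ_c)] = 0.450 × 3920 × (955 − 19.1) × 6.80 / [3680 × (1 + 0.100 × 6.80)] = 1.12×10^7 / 6182 = 1816 m³.
Wasting from the aeration tank: Q_w = V / θ_c = 1816 / 6.80 = 267.0 m³/d.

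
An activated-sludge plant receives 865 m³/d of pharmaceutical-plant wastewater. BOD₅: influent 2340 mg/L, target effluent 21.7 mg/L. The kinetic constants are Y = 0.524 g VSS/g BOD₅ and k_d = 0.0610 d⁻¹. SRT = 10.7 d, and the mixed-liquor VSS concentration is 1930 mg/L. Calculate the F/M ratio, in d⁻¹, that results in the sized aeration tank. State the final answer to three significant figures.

F/M ≈ 0.298 d⁻¹

Rearranging the biomass balance for a CMAS with decay, V = Y·Q·ΔS·θ_c / [X·(1+k_d θ_c)] = 0.524 × 865 × (2340 − 21.7) × 10.7 / [1930 × (1 + 0.0610 × 10.7)] = 1.12×10^7 / 3190 = 3525 m³.
Food-to-microorganism ratio F/M = Q S₀ / (V X) = 865 × 2340 / (3525 × 1930) = 0.2975 d⁻¹.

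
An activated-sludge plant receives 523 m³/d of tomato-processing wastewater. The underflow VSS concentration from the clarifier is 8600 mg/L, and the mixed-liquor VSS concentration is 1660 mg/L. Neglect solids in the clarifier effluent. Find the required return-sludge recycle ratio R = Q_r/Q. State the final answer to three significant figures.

Mass balance around the secondary clarifier (neglecting effluent solids): R = X / (X_r − X) = 1660 / (8600 − 1660) = 0.2392.

R ≈ 0.239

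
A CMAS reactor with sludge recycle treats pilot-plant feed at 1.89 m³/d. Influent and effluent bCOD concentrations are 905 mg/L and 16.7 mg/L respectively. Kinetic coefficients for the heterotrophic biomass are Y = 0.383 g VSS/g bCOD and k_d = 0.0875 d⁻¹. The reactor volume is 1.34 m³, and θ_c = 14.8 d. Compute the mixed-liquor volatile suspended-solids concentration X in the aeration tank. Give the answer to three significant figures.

X ≈ 3090 mg/L

Solving the biomass balance for X: X = Y Q (S₀−S) θ_c / [V (1+k_d θ_c)] = 0.383 × 1.89 × (905 − 16.7) × 14.8 / [1.34 × (1 + 0.0875 × 14.8)] = 3095 mg/L.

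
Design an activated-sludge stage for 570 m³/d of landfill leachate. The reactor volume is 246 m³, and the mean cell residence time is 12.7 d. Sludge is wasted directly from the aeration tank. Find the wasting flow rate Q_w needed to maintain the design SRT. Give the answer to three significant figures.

Wasting from the aeration tank: Q_w = V / θ_c = 246.0 / 12.7 = 19.37 m³/d.

Q_w ≈ 19.4 m³/d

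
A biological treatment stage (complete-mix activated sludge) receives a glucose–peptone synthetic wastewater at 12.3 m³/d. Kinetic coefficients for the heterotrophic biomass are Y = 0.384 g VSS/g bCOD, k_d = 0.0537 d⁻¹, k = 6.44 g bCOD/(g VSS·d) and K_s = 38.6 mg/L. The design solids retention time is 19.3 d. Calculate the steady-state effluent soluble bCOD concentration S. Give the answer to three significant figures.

S ≈ 1.72 mg/L

Effluent substrate depends only on kinetics and SRT: S = K_s(1 + k_d θ_c) / [θ_c(Yk − k_d) − 1] = 38.6 × (1 + 0.0537 × 19.3) / [19.3 × (0.384 × 6.44 − 0.0537) − 1] = 78.61 / 45.69 = 1.720 mg/L.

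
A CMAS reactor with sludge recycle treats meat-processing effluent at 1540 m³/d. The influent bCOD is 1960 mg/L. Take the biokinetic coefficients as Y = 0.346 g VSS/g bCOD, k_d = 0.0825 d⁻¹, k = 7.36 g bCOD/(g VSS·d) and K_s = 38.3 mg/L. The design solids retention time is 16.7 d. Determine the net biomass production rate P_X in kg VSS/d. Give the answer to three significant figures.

From the Monod/SRT balance for a CMAS, S = K_s·(1+k_d θ_c)/[θ_c·(Y k − k_d) − 1] = 38.3 × (1 + 0.0825 × 16.7) / [16.7 × (0.346 × 7.36 − 0.0825) − 1] = 91.07 / 40.15 = 2.268 mg/L.
Correct the yield for decay: Y_obs = Y/(1 + k_d θ_c) = 0.346 / (1 + 0.0825 × 16.7) = 0.346 / 2.378 = 0.1455.
ΔS = 1960 − 2.27 = 1958 mg/L, so the substrate removal rate is 1540 × 1958/1000 = 3015 kg bCOD/d.
So the net sludge growth is P_X = 0.1455 × 3015 = 438.7 kg VSS/d.

P_X ≈ 439 kg VSS/d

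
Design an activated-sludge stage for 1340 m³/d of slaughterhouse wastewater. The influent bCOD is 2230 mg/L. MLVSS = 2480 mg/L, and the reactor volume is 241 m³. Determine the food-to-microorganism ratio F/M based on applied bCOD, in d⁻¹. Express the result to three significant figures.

F/M = applied load / biomass = Q·S₀/(V·X) = 1340 × 2230 / (241.0 × 2480) = 5.000 d⁻¹.

F/M ≈ 5.00 d⁻¹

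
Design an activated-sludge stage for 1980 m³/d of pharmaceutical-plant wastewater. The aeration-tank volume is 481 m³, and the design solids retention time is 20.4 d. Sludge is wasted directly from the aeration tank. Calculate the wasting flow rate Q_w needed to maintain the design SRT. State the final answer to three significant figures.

For wasting at MLVSS concentration, Q_w = V/θ_c = 481.0/20.4 = 23.58 m³/d.

Q_w ≈ 23.6 m³/d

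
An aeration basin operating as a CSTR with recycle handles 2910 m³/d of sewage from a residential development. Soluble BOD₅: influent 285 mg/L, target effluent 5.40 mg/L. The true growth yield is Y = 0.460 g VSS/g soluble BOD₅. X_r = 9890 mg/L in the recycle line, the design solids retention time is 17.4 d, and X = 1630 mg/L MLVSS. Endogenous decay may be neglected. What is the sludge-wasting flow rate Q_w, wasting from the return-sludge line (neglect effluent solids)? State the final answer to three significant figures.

Biomass mass balance (decay neglected): V·X = Y·Q·(S₀ − S)·θ_c, so V = 0.460 × 2910 × (285 − 5.40) × 17.4 / 1630 = 3995 m³.
Wasting from the return line (neglecting effluent solids): Q_w = V·X / (θ_c·X_r) = 3995 × 1630 / (17.4 × 9890) = 37.84 m³/d.

Q_w ≈ 37.8 m³/d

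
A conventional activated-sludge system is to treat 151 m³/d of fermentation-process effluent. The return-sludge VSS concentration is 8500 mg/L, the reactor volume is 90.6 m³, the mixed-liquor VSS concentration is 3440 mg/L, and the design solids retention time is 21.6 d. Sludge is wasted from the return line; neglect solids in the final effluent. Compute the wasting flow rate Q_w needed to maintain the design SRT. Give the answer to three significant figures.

Q_w ≈ 1.70 m³/d

Wasting from the return line (neglecting effluent solids): Q_w = V·X / (θ_c·X_r) = 90.60 × 3440 / (21.6 × 8500) = 1.698 m³/d.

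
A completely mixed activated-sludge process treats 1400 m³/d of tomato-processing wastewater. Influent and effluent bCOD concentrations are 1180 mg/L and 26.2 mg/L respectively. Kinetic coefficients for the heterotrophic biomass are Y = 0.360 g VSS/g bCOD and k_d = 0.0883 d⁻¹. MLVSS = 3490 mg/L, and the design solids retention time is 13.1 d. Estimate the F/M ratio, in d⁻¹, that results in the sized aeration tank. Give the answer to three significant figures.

F/M ≈ 0.468 d⁻¹

Rearranging the biomass balance for a CMAS with decay, V = Y·Q·ΔS·θ_c / [X·(1+k_d θ_c)] = 0.360 × 1400 × (1180 − 26.2) × 13.1 / [3490 × (1 + 0.0883 × 13.1)] = 7.62×10^6 / 7527 = 1012 m³.
Food-to-microorganism ratio F/M = Q S₀ / (V X) = 1400 × 1180 / (1012 × 3490) = 0.4677 d⁻¹.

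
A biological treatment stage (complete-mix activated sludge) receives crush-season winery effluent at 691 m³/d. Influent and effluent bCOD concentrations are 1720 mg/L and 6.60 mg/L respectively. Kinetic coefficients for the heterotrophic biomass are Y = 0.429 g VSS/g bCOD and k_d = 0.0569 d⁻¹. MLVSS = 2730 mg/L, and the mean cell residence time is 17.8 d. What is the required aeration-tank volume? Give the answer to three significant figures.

Steady-state biomass mass balance: V·X·(1 + k_d·θ_c) = Y·Q·(S₀ − S)·θ_c, so V = 0.429 × 691 × (1720 − 6.60) × 17.8 / [2730 × (1 + 0.0569 × 17.8)] = 9.04×10^6 / 5495 = 1645 m³.

V ≈ 1650 m³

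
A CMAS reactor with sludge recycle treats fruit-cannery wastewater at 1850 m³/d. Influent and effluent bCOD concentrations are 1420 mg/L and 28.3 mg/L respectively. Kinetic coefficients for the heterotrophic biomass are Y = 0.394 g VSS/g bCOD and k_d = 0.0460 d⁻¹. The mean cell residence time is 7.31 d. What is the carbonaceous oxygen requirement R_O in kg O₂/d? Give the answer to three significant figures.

R_O ≈ 1500 kg O₂/d

Y_obs = Y / (1 + k_d θ_c) = 0.394 / (1 + 0.0460 × 7.31) = 0.394 / 1.336 = 0.2949.
Substrate removed = Q·(S₀ − S) = 1850 m³/d × (1420 − 28.3) g/m³ = 2.57×10^6 g/d = 2575 kg/d.
Net sludge production P_X = 0.2949 × 2575 = 759.1 kg VSS/d.
R_O = Q·(S₀ − S) − 1.42·P_X = 2575 − 1.42 × 759.1 = 1497 kg O₂/d.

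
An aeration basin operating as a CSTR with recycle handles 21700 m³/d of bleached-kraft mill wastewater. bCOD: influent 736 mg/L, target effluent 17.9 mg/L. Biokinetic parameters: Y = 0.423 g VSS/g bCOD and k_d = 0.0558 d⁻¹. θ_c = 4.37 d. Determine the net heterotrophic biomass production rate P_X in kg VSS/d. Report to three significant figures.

Correct the yield for decay: Y_obs = Y/(1 + k_d θ_c) = 0.423 / (1 + 0.0558 × 4.37) = 0.423 / 1.244 = 0.3401.
Mass of bCOD removed per day: Q(S₀ − S) = 21700 × 718.1 g/m³ = 15583 kg/d.
P_X = Y_obs · Q(S₀ − S) = 0.3401 × 15583 = 5299 kg VSS/d.

P_X ≈ 5300 kg VSS/d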